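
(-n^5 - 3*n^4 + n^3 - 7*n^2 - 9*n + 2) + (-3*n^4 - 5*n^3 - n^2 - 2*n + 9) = -n^5 - 6*n^4 - 4*n^3 - 8*n^2 - 11*n + 11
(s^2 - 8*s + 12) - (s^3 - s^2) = -s^3 + 2*s^2 - 8*s + 12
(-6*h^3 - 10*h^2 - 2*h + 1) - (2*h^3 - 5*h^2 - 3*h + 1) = -8*h^3 - 5*h^2 + h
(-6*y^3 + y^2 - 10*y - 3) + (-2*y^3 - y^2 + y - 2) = -8*y^3 - 9*y - 5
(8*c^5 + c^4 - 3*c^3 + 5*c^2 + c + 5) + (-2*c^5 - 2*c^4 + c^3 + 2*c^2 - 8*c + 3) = 6*c^5 - c^4 - 2*c^3 + 7*c^2 - 7*c + 8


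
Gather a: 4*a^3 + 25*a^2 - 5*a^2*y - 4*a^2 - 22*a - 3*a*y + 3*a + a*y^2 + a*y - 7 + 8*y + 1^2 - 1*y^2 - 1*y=4*a^3 + a^2*(21 - 5*y) + a*(y^2 - 2*y - 19) - y^2 + 7*y - 6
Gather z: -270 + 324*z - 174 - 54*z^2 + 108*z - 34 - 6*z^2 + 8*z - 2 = -60*z^2 + 440*z - 480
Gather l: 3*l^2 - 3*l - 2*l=3*l^2 - 5*l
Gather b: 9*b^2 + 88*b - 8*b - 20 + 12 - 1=9*b^2 + 80*b - 9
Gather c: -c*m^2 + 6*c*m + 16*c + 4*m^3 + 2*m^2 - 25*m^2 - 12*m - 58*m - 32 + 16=c*(-m^2 + 6*m + 16) + 4*m^3 - 23*m^2 - 70*m - 16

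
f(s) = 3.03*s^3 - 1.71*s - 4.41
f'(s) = 9.09*s^2 - 1.71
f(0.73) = -4.48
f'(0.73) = 3.13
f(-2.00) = -25.23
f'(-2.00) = 34.65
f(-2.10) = -28.88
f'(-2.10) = 38.38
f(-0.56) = -3.98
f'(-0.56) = 1.14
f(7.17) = 1100.19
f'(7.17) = 465.60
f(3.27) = 95.94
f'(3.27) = 95.49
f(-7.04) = -1049.58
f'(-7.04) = 448.80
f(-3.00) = -81.09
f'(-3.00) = 80.10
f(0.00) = -4.41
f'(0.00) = -1.71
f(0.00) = -4.41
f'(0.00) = -1.71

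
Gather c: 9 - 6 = 3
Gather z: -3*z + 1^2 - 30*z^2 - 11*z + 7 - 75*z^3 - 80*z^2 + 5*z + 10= -75*z^3 - 110*z^2 - 9*z + 18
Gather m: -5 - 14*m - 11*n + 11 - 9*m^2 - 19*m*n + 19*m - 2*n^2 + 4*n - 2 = -9*m^2 + m*(5 - 19*n) - 2*n^2 - 7*n + 4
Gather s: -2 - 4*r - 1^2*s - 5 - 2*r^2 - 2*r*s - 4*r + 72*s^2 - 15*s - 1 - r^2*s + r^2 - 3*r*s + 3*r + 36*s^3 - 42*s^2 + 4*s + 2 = -r^2 - 5*r + 36*s^3 + 30*s^2 + s*(-r^2 - 5*r - 12) - 6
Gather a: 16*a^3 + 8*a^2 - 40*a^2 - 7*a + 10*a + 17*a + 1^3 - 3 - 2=16*a^3 - 32*a^2 + 20*a - 4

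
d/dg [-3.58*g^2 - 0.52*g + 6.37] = -7.16*g - 0.52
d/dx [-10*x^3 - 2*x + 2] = -30*x^2 - 2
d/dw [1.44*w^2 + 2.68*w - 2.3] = 2.88*w + 2.68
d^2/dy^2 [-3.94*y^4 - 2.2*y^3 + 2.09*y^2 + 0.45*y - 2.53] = -47.28*y^2 - 13.2*y + 4.18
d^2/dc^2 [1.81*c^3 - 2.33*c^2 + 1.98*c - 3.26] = 10.86*c - 4.66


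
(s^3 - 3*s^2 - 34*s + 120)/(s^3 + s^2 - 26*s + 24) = (s - 5)/(s - 1)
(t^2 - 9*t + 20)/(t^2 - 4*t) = (t - 5)/t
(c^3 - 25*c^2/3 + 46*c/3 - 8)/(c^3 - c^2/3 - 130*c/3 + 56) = (c - 1)/(c + 7)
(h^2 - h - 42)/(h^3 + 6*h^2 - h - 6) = (h - 7)/(h^2 - 1)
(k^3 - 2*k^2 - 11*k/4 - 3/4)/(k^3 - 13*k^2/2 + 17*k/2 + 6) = (k + 1/2)/(k - 4)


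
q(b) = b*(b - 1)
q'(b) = 2*b - 1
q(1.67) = 1.12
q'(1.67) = 2.34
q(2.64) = 4.33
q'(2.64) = 4.28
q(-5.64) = 37.45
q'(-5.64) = -12.28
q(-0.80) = 1.44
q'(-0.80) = -2.60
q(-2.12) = 6.61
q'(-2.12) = -5.24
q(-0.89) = 1.68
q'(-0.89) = -2.78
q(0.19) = -0.15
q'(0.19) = -0.62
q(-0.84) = 1.55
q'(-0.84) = -2.68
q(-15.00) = 240.00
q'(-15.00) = -31.00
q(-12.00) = 156.00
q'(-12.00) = -25.00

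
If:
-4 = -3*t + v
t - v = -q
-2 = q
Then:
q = -2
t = 1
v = -1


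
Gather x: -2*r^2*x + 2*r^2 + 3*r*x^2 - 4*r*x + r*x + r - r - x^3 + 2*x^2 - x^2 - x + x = 2*r^2 - x^3 + x^2*(3*r + 1) + x*(-2*r^2 - 3*r)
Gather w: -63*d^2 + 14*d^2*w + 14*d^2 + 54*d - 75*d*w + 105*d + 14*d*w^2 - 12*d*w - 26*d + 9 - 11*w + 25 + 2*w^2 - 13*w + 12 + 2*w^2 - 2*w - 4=-49*d^2 + 133*d + w^2*(14*d + 4) + w*(14*d^2 - 87*d - 26) + 42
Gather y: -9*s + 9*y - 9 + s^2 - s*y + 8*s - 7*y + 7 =s^2 - s + y*(2 - s) - 2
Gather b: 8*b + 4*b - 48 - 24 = 12*b - 72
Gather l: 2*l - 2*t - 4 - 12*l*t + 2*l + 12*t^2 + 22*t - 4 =l*(4 - 12*t) + 12*t^2 + 20*t - 8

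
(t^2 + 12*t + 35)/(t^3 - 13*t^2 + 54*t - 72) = (t^2 + 12*t + 35)/(t^3 - 13*t^2 + 54*t - 72)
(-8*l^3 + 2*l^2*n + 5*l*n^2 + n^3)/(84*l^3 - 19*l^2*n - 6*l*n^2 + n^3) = (-2*l^2 + l*n + n^2)/(21*l^2 - 10*l*n + n^2)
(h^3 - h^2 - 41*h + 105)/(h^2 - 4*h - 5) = (h^2 + 4*h - 21)/(h + 1)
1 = 1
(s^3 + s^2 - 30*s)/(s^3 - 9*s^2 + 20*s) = (s + 6)/(s - 4)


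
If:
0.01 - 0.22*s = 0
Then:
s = 0.05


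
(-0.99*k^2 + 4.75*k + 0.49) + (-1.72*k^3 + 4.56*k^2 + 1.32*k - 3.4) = -1.72*k^3 + 3.57*k^2 + 6.07*k - 2.91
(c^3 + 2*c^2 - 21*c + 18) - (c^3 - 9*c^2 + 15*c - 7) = 11*c^2 - 36*c + 25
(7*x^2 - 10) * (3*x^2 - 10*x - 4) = 21*x^4 - 70*x^3 - 58*x^2 + 100*x + 40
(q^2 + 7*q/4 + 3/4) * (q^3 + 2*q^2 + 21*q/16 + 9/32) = q^5 + 15*q^4/4 + 89*q^3/16 + 261*q^2/64 + 189*q/128 + 27/128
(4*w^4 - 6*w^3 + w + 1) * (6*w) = 24*w^5 - 36*w^4 + 6*w^2 + 6*w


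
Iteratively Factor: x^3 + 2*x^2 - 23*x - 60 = (x + 3)*(x^2 - x - 20) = (x + 3)*(x + 4)*(x - 5)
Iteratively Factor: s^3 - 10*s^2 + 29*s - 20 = (s - 5)*(s^2 - 5*s + 4) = (s - 5)*(s - 4)*(s - 1)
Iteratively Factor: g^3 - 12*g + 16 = (g - 2)*(g^2 + 2*g - 8) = (g - 2)*(g + 4)*(g - 2)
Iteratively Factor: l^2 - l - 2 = (l - 2)*(l + 1)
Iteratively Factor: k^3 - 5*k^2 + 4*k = (k - 1)*(k^2 - 4*k) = (k - 4)*(k - 1)*(k)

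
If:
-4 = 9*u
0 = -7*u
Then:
No Solution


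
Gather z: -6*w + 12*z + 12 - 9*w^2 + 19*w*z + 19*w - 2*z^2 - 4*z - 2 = -9*w^2 + 13*w - 2*z^2 + z*(19*w + 8) + 10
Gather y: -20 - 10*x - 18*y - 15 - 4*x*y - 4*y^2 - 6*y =-10*x - 4*y^2 + y*(-4*x - 24) - 35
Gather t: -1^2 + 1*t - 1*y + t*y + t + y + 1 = t*(y + 2)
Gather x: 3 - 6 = -3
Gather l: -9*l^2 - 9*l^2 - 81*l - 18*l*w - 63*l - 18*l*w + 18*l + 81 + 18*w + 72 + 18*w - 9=-18*l^2 + l*(-36*w - 126) + 36*w + 144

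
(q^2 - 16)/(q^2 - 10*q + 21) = (q^2 - 16)/(q^2 - 10*q + 21)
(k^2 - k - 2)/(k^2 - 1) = (k - 2)/(k - 1)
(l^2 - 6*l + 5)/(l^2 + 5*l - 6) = (l - 5)/(l + 6)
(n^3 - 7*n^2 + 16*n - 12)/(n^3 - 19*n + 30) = (n - 2)/(n + 5)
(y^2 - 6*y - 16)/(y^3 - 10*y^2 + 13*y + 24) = (y + 2)/(y^2 - 2*y - 3)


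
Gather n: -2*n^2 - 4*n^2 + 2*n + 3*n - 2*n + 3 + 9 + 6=-6*n^2 + 3*n + 18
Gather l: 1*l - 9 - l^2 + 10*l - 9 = -l^2 + 11*l - 18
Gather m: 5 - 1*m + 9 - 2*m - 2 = 12 - 3*m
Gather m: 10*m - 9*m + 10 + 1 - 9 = m + 2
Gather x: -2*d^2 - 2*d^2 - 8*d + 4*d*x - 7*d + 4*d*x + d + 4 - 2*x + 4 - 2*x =-4*d^2 - 14*d + x*(8*d - 4) + 8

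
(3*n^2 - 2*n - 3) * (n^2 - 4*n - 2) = 3*n^4 - 14*n^3 - n^2 + 16*n + 6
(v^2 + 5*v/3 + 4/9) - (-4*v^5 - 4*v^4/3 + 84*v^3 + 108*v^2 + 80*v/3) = 4*v^5 + 4*v^4/3 - 84*v^3 - 107*v^2 - 25*v + 4/9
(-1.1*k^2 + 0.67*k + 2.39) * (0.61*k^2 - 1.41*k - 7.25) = -0.671*k^4 + 1.9597*k^3 + 8.4882*k^2 - 8.2274*k - 17.3275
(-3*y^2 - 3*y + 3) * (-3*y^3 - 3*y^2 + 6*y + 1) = 9*y^5 + 18*y^4 - 18*y^3 - 30*y^2 + 15*y + 3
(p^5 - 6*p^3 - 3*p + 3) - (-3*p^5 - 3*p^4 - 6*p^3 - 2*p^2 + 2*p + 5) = 4*p^5 + 3*p^4 + 2*p^2 - 5*p - 2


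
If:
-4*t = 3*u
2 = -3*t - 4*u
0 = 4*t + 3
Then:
No Solution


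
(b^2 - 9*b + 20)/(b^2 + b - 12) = (b^2 - 9*b + 20)/(b^2 + b - 12)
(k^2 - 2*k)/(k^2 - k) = (k - 2)/(k - 1)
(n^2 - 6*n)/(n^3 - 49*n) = (n - 6)/(n^2 - 49)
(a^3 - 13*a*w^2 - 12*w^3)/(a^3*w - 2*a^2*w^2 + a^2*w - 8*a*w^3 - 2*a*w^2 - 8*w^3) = (a^2 + 4*a*w + 3*w^2)/(w*(a^2 + 2*a*w + a + 2*w))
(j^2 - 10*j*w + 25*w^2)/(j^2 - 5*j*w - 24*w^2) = (-j^2 + 10*j*w - 25*w^2)/(-j^2 + 5*j*w + 24*w^2)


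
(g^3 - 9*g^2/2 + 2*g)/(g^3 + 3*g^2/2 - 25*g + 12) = g/(g + 6)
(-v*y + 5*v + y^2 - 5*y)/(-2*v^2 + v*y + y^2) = (y - 5)/(2*v + y)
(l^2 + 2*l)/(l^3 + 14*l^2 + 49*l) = (l + 2)/(l^2 + 14*l + 49)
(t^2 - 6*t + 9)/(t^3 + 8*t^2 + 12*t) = (t^2 - 6*t + 9)/(t*(t^2 + 8*t + 12))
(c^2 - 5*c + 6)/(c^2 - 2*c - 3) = (c - 2)/(c + 1)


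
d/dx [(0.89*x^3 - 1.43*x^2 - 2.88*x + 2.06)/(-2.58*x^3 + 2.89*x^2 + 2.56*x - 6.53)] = (-1.1173*x^4 - 10.304*x^3 + 3.17170000000001*x^2 + 6.769*x + 13.5328)/(6.6564*x^6 - 14.9124*x^5 - 4.8575*x^4 + 48.4916*x^3 - 31.1898*x^2 - 33.4336*x + 42.6409)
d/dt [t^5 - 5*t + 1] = 5*t^4 - 5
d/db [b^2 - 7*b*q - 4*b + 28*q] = 2*b - 7*q - 4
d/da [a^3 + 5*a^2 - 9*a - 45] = 3*a^2 + 10*a - 9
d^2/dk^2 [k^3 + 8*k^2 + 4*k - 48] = 6*k + 16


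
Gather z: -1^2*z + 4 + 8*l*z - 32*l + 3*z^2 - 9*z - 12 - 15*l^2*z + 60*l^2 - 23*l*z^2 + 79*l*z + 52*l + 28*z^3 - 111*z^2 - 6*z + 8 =60*l^2 + 20*l + 28*z^3 + z^2*(-23*l - 108) + z*(-15*l^2 + 87*l - 16)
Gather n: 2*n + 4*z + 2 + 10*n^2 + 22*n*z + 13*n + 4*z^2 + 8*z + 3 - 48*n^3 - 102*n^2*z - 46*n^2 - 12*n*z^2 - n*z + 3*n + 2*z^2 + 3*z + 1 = -48*n^3 + n^2*(-102*z - 36) + n*(-12*z^2 + 21*z + 18) + 6*z^2 + 15*z + 6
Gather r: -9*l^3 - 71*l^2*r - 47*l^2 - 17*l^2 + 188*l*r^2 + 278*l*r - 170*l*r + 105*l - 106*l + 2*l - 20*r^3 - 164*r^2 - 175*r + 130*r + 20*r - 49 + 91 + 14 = -9*l^3 - 64*l^2 + l - 20*r^3 + r^2*(188*l - 164) + r*(-71*l^2 + 108*l - 25) + 56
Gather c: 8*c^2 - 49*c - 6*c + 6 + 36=8*c^2 - 55*c + 42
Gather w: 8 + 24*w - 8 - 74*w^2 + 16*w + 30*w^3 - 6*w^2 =30*w^3 - 80*w^2 + 40*w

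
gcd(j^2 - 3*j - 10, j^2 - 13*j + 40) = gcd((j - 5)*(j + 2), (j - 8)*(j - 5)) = j - 5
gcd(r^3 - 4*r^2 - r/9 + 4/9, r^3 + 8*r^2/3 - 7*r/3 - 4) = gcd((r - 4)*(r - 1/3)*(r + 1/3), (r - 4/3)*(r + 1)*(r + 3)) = 1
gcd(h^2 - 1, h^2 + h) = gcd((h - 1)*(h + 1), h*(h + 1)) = h + 1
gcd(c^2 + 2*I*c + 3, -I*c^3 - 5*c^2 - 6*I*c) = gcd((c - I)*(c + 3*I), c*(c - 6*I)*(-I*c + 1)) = 1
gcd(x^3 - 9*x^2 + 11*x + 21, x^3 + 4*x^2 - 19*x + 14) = 1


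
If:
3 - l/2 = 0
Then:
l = 6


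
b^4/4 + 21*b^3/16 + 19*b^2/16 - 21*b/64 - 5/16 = (b/4 + 1)*(b - 1/2)*(b + 1/2)*(b + 5/4)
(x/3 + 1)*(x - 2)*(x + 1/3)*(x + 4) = x^4/3 + 16*x^3/9 - x^2/9 - 74*x/9 - 8/3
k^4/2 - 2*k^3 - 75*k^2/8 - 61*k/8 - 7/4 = (k/2 + 1)*(k - 7)*(k + 1/2)^2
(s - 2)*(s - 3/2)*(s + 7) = s^3 + 7*s^2/2 - 43*s/2 + 21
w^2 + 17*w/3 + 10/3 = (w + 2/3)*(w + 5)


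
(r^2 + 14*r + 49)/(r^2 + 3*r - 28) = (r + 7)/(r - 4)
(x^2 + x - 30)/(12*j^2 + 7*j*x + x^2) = (x^2 + x - 30)/(12*j^2 + 7*j*x + x^2)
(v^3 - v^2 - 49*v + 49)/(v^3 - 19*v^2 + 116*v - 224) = (v^2 + 6*v - 7)/(v^2 - 12*v + 32)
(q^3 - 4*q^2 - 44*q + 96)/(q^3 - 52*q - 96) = (q - 2)/(q + 2)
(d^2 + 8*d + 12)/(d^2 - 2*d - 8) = (d + 6)/(d - 4)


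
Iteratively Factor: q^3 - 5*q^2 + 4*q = (q - 4)*(q^2 - q) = q*(q - 4)*(q - 1)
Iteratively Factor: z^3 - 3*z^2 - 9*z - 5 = (z - 5)*(z^2 + 2*z + 1) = (z - 5)*(z + 1)*(z + 1)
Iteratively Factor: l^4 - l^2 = (l - 1)*(l^3 + l^2) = (l - 1)*(l + 1)*(l^2) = l*(l - 1)*(l + 1)*(l)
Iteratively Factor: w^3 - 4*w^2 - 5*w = (w)*(w^2 - 4*w - 5) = w*(w + 1)*(w - 5)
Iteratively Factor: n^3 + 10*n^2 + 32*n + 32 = (n + 4)*(n^2 + 6*n + 8) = (n + 2)*(n + 4)*(n + 4)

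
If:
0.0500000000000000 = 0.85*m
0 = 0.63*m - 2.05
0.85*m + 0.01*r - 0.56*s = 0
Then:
No Solution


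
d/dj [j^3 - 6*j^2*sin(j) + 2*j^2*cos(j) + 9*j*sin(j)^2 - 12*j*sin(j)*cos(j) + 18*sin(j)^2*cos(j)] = -2*j^2*sin(j) - 6*j^2*cos(j) + 3*j^2 + 24*j*sin(j)^2 + 18*j*sin(j)*cos(j) - 12*j*sin(j) + 4*j*cos(j) - 12*j - 54*sin(j)^3 + 9*sin(j)^2 - 12*sin(j)*cos(j) + 36*sin(j)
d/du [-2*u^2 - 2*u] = -4*u - 2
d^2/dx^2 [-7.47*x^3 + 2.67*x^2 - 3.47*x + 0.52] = 5.34 - 44.82*x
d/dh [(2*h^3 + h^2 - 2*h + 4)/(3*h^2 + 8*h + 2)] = 2*(3*h^4 + 16*h^3 + 13*h^2 - 10*h - 18)/(9*h^4 + 48*h^3 + 76*h^2 + 32*h + 4)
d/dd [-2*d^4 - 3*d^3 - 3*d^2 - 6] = d*(-8*d^2 - 9*d - 6)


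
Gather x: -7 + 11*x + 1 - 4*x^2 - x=-4*x^2 + 10*x - 6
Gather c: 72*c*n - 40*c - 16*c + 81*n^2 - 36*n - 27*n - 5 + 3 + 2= c*(72*n - 56) + 81*n^2 - 63*n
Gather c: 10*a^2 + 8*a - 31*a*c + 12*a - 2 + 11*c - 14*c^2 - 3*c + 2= 10*a^2 + 20*a - 14*c^2 + c*(8 - 31*a)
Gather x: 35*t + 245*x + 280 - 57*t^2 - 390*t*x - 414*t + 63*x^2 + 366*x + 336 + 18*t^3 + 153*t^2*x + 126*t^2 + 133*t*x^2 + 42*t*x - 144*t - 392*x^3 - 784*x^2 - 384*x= 18*t^3 + 69*t^2 - 523*t - 392*x^3 + x^2*(133*t - 721) + x*(153*t^2 - 348*t + 227) + 616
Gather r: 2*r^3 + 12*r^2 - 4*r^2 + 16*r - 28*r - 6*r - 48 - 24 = 2*r^3 + 8*r^2 - 18*r - 72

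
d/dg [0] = 0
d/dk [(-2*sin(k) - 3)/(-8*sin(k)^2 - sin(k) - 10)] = (-16*sin(k)^2 - 48*sin(k) + 17)*cos(k)/(8*sin(k)^2 + sin(k) + 10)^2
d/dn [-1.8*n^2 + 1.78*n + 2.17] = 1.78 - 3.6*n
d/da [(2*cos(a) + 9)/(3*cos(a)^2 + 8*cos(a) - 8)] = 2*(3*cos(a)^2 + 27*cos(a) + 44)*sin(a)/(-3*sin(a)^2 + 8*cos(a) - 5)^2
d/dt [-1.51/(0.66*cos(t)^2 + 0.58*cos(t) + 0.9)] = -(1.9932*cos(t) + 0.8758)*sin(t)/(0.66*cos(t)^2 + 0.58*cos(t) + 0.9)^2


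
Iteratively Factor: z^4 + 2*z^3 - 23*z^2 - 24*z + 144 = (z - 3)*(z^3 + 5*z^2 - 8*z - 48) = (z - 3)*(z + 4)*(z^2 + z - 12) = (z - 3)^2*(z + 4)*(z + 4)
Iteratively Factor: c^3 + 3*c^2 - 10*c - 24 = (c + 2)*(c^2 + c - 12) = (c - 3)*(c + 2)*(c + 4)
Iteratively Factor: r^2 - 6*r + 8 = (r - 2)*(r - 4)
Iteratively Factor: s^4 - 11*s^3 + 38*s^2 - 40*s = (s - 2)*(s^3 - 9*s^2 + 20*s) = (s - 5)*(s - 2)*(s^2 - 4*s) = (s - 5)*(s - 4)*(s - 2)*(s)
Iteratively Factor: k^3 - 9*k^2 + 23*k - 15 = (k - 5)*(k^2 - 4*k + 3) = (k - 5)*(k - 3)*(k - 1)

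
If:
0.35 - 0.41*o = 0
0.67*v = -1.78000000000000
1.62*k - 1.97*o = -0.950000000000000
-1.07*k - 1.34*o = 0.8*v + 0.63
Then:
No Solution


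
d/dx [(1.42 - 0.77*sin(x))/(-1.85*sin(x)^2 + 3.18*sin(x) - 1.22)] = (-1.4245*sin(x)^2 + 5.254*sin(x) - 3.5762)*cos(x)/(3.4225*sin(x)^4 - 11.766*sin(x)^3 + 14.6264*sin(x)^2 - 7.7592*sin(x) + 1.4884)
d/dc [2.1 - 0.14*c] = -0.140000000000000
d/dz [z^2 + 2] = 2*z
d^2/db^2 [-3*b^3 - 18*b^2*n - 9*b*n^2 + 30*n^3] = -18*b - 36*n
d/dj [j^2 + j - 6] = 2*j + 1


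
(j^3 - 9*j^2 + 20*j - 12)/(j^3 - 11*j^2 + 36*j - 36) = (j - 1)/(j - 3)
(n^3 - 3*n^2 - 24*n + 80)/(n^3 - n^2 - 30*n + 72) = (n^2 + n - 20)/(n^2 + 3*n - 18)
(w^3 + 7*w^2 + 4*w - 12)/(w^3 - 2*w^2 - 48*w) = (w^2 + w - 2)/(w*(w - 8))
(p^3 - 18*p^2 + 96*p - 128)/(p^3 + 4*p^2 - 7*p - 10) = (p^2 - 16*p + 64)/(p^2 + 6*p + 5)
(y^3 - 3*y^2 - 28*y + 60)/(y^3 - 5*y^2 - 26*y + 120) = (y - 2)/(y - 4)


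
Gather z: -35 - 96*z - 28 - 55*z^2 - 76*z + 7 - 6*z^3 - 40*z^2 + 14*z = -6*z^3 - 95*z^2 - 158*z - 56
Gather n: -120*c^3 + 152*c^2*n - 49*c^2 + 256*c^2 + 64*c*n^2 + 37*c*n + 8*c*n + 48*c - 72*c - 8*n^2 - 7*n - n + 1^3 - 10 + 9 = -120*c^3 + 207*c^2 - 24*c + n^2*(64*c - 8) + n*(152*c^2 + 45*c - 8)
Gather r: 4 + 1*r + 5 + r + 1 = 2*r + 10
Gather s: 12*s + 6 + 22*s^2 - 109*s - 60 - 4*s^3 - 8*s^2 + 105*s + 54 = -4*s^3 + 14*s^2 + 8*s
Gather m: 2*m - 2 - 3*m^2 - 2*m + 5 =3 - 3*m^2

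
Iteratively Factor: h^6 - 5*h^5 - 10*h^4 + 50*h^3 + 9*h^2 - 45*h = (h - 5)*(h^5 - 10*h^3 + 9*h) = (h - 5)*(h - 3)*(h^4 + 3*h^3 - h^2 - 3*h) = (h - 5)*(h - 3)*(h + 3)*(h^3 - h) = (h - 5)*(h - 3)*(h - 1)*(h + 3)*(h^2 + h) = h*(h - 5)*(h - 3)*(h - 1)*(h + 3)*(h + 1)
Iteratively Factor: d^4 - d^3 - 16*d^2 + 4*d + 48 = (d + 2)*(d^3 - 3*d^2 - 10*d + 24) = (d + 2)*(d + 3)*(d^2 - 6*d + 8) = (d - 2)*(d + 2)*(d + 3)*(d - 4)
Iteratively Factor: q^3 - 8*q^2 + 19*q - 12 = (q - 1)*(q^2 - 7*q + 12) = (q - 3)*(q - 1)*(q - 4)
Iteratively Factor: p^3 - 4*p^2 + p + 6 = (p - 3)*(p^2 - p - 2) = (p - 3)*(p + 1)*(p - 2)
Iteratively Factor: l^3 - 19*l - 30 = (l - 5)*(l^2 + 5*l + 6) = (l - 5)*(l + 2)*(l + 3)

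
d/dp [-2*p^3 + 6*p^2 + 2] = 6*p*(2 - p)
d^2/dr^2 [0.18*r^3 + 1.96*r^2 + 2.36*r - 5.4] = 1.08*r + 3.92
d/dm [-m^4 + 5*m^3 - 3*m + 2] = -4*m^3 + 15*m^2 - 3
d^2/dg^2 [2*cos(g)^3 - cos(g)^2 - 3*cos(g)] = 3*cos(g)/2 + 2*cos(2*g) - 9*cos(3*g)/2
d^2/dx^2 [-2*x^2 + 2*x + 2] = -4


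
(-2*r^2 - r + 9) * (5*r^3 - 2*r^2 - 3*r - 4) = -10*r^5 - r^4 + 53*r^3 - 7*r^2 - 23*r - 36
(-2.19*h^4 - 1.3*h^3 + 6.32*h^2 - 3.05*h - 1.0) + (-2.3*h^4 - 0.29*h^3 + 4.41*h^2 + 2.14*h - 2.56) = -4.49*h^4 - 1.59*h^3 + 10.73*h^2 - 0.91*h - 3.56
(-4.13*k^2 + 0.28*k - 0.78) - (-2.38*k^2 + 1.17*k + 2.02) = -1.75*k^2 - 0.89*k - 2.8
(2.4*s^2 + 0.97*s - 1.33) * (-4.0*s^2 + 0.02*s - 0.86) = -9.6*s^4 - 3.832*s^3 + 3.2754*s^2 - 0.8608*s + 1.1438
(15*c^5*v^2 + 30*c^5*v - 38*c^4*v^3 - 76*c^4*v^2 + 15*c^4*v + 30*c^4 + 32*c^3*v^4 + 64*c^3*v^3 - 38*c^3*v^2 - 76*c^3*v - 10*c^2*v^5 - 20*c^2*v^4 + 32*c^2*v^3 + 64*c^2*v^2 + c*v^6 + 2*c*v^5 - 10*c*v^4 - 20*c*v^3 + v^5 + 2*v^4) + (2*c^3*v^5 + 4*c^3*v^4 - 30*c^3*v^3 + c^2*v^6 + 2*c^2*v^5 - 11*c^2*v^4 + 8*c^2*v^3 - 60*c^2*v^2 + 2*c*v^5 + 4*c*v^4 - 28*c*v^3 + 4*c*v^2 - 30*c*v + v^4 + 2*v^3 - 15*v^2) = 15*c^5*v^2 + 30*c^5*v - 38*c^4*v^3 - 76*c^4*v^2 + 15*c^4*v + 30*c^4 + 2*c^3*v^5 + 36*c^3*v^4 + 34*c^3*v^3 - 38*c^3*v^2 - 76*c^3*v + c^2*v^6 - 8*c^2*v^5 - 31*c^2*v^4 + 40*c^2*v^3 + 4*c^2*v^2 + c*v^6 + 4*c*v^5 - 6*c*v^4 - 48*c*v^3 + 4*c*v^2 - 30*c*v + v^5 + 3*v^4 + 2*v^3 - 15*v^2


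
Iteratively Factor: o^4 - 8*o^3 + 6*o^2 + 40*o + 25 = (o + 1)*(o^3 - 9*o^2 + 15*o + 25) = (o - 5)*(o + 1)*(o^2 - 4*o - 5) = (o - 5)^2*(o + 1)*(o + 1)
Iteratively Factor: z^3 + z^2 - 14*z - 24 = (z + 2)*(z^2 - z - 12) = (z - 4)*(z + 2)*(z + 3)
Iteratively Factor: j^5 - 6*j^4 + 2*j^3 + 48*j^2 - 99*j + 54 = (j - 3)*(j^4 - 3*j^3 - 7*j^2 + 27*j - 18) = (j - 3)*(j - 2)*(j^3 - j^2 - 9*j + 9) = (j - 3)^2*(j - 2)*(j^2 + 2*j - 3) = (j - 3)^2*(j - 2)*(j - 1)*(j + 3)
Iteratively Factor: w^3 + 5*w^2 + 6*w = (w)*(w^2 + 5*w + 6) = w*(w + 2)*(w + 3)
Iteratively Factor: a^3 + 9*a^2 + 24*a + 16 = (a + 4)*(a^2 + 5*a + 4) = (a + 1)*(a + 4)*(a + 4)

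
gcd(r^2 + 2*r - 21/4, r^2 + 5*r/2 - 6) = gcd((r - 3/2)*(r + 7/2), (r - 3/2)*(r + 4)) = r - 3/2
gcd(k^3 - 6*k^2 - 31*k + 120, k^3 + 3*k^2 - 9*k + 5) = k + 5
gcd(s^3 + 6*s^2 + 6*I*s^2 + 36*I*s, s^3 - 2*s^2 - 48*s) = s^2 + 6*s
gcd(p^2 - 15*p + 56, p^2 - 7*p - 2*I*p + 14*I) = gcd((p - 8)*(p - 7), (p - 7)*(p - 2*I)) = p - 7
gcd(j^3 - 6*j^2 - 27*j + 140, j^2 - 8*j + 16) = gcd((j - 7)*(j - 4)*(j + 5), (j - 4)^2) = j - 4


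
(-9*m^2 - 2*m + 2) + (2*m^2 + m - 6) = -7*m^2 - m - 4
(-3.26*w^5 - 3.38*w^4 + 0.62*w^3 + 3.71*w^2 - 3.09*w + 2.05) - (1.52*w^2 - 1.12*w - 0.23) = -3.26*w^5 - 3.38*w^4 + 0.62*w^3 + 2.19*w^2 - 1.97*w + 2.28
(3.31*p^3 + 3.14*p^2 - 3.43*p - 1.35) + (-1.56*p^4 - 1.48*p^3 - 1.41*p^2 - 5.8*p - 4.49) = -1.56*p^4 + 1.83*p^3 + 1.73*p^2 - 9.23*p - 5.84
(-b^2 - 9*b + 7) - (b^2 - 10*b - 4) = -2*b^2 + b + 11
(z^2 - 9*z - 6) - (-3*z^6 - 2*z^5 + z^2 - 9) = 3*z^6 + 2*z^5 - 9*z + 3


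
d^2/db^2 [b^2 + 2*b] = 2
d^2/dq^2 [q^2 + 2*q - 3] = 2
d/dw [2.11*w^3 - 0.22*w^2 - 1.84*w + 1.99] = 6.33*w^2 - 0.44*w - 1.84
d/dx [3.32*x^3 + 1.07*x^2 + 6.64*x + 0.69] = 9.96*x^2 + 2.14*x + 6.64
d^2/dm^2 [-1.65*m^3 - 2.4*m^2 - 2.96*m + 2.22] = -9.9*m - 4.8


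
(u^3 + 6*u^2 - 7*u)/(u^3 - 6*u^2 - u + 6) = u*(u + 7)/(u^2 - 5*u - 6)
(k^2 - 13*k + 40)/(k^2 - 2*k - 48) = (k - 5)/(k + 6)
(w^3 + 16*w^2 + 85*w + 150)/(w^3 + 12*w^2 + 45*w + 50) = (w + 6)/(w + 2)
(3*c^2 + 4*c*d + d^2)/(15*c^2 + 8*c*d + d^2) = (c + d)/(5*c + d)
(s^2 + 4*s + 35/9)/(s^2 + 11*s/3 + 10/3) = (s + 7/3)/(s + 2)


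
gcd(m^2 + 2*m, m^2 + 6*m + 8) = m + 2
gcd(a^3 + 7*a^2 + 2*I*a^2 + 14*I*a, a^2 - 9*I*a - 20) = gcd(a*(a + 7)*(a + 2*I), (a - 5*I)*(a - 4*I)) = 1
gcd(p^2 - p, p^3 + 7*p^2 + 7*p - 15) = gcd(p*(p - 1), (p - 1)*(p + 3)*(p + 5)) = p - 1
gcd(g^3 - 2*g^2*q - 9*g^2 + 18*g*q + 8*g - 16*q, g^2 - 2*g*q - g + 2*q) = -g^2 + 2*g*q + g - 2*q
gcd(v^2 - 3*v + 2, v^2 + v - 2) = v - 1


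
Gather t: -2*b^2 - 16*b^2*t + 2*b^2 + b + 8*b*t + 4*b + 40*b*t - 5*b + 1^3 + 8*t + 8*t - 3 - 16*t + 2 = t*(-16*b^2 + 48*b)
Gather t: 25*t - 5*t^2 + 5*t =-5*t^2 + 30*t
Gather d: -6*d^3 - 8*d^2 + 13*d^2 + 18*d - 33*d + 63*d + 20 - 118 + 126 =-6*d^3 + 5*d^2 + 48*d + 28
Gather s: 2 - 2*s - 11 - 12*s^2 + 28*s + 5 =-12*s^2 + 26*s - 4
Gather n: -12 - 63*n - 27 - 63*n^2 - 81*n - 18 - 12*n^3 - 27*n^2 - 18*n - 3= -12*n^3 - 90*n^2 - 162*n - 60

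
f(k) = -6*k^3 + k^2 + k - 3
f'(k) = -18*k^2 + 2*k + 1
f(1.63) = -24.70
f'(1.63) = -43.56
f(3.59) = -264.13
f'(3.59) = -223.81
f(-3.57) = 279.17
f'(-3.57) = -235.55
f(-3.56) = 276.82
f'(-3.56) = -234.24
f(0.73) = -4.07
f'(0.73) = -7.13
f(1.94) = -41.10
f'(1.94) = -62.86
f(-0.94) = 1.93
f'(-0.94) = -16.78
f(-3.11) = 184.04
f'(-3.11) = -179.32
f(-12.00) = 10497.00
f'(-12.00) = -2615.00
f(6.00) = -1257.00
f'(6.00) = -635.00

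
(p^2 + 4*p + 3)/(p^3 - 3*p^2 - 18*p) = (p + 1)/(p*(p - 6))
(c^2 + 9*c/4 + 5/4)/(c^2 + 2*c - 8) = (4*c^2 + 9*c + 5)/(4*(c^2 + 2*c - 8))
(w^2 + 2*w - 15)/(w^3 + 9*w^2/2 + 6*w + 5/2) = 2*(w^2 + 2*w - 15)/(2*w^3 + 9*w^2 + 12*w + 5)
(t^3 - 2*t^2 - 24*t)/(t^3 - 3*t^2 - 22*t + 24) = t/(t - 1)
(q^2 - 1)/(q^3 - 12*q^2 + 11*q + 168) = (q^2 - 1)/(q^3 - 12*q^2 + 11*q + 168)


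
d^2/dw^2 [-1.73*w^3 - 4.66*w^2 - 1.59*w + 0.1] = -10.38*w - 9.32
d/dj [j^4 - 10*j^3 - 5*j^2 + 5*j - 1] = 4*j^3 - 30*j^2 - 10*j + 5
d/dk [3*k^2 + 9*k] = 6*k + 9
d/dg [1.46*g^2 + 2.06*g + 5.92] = 2.92*g + 2.06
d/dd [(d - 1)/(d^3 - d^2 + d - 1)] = -2*d/(d^4 + 2*d^2 + 1)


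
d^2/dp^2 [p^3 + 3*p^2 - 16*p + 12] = 6*p + 6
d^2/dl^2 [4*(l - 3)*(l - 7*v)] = 8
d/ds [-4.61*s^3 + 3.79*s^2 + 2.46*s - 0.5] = -13.83*s^2 + 7.58*s + 2.46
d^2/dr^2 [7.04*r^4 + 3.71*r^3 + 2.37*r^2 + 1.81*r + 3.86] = 84.48*r^2 + 22.26*r + 4.74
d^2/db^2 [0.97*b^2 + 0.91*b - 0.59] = 1.94000000000000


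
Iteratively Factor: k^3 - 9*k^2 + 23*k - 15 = (k - 1)*(k^2 - 8*k + 15) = (k - 3)*(k - 1)*(k - 5)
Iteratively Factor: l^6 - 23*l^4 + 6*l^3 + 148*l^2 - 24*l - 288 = (l - 3)*(l^5 + 3*l^4 - 14*l^3 - 36*l^2 + 40*l + 96) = (l - 3)*(l + 2)*(l^4 + l^3 - 16*l^2 - 4*l + 48) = (l - 3)^2*(l + 2)*(l^3 + 4*l^2 - 4*l - 16) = (l - 3)^2*(l + 2)^2*(l^2 + 2*l - 8) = (l - 3)^2*(l + 2)^2*(l + 4)*(l - 2)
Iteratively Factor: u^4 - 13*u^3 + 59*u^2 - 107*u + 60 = (u - 4)*(u^3 - 9*u^2 + 23*u - 15) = (u - 5)*(u - 4)*(u^2 - 4*u + 3) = (u - 5)*(u - 4)*(u - 1)*(u - 3)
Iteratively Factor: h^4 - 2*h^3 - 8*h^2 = (h - 4)*(h^3 + 2*h^2) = h*(h - 4)*(h^2 + 2*h) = h*(h - 4)*(h + 2)*(h)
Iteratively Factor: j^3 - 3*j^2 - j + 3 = (j - 1)*(j^2 - 2*j - 3) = (j - 1)*(j + 1)*(j - 3)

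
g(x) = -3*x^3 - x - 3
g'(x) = -9*x^2 - 1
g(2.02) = -29.75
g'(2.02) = -37.72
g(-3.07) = 86.87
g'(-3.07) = -85.82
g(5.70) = -564.28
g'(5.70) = -293.41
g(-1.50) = 8.62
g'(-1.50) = -21.25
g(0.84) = -5.62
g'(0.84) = -7.35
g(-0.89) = 0.00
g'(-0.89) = -8.13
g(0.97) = -6.71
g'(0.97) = -9.47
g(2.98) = -85.37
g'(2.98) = -80.92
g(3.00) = -87.00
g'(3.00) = -82.00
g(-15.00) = 10137.00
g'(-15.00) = -2026.00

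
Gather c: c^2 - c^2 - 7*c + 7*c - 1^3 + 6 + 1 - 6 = 0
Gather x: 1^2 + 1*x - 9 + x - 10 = 2*x - 18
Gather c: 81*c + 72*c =153*c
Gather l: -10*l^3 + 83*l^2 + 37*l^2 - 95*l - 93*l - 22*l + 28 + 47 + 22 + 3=-10*l^3 + 120*l^2 - 210*l + 100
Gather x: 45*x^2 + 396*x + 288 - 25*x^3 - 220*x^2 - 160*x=-25*x^3 - 175*x^2 + 236*x + 288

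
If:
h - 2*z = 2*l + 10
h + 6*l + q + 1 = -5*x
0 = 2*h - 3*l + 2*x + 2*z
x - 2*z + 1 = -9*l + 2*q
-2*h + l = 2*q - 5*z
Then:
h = -3522/479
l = -1726/479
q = -3416/479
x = 3363/479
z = -2430/479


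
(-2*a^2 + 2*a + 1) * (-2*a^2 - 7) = 4*a^4 - 4*a^3 + 12*a^2 - 14*a - 7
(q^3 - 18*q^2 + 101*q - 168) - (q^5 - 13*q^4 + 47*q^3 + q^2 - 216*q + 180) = -q^5 + 13*q^4 - 46*q^3 - 19*q^2 + 317*q - 348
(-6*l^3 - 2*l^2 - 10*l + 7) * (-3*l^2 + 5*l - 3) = 18*l^5 - 24*l^4 + 38*l^3 - 65*l^2 + 65*l - 21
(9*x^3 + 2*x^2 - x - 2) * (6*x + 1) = 54*x^4 + 21*x^3 - 4*x^2 - 13*x - 2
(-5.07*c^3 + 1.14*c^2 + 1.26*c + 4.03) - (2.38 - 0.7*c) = -5.07*c^3 + 1.14*c^2 + 1.96*c + 1.65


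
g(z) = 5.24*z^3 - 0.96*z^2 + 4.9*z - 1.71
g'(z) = 15.72*z^2 - 1.92*z + 4.9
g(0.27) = -0.35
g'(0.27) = 5.53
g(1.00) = 7.47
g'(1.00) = 18.70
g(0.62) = 2.21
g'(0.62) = 9.75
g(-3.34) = -224.03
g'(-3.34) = 186.68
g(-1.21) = -18.33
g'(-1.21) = 30.24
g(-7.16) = -2009.41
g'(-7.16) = 824.54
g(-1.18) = -17.44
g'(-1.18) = 29.05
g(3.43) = 215.26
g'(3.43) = 183.26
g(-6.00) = -1197.51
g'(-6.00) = 582.34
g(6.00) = 1124.97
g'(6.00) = 559.30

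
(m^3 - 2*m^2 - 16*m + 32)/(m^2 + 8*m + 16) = (m^2 - 6*m + 8)/(m + 4)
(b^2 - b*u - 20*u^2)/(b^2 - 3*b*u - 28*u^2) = (-b + 5*u)/(-b + 7*u)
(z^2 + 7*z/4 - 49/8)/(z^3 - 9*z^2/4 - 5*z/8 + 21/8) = (2*z + 7)/(2*z^2 - z - 3)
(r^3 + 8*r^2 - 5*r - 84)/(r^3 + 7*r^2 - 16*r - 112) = (r - 3)/(r - 4)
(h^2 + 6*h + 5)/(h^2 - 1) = (h + 5)/(h - 1)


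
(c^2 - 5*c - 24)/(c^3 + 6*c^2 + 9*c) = (c - 8)/(c*(c + 3))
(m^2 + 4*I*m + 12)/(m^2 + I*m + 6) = (m + 6*I)/(m + 3*I)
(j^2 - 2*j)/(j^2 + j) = (j - 2)/(j + 1)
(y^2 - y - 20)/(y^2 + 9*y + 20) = (y - 5)/(y + 5)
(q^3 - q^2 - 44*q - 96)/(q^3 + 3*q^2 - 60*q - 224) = (q + 3)/(q + 7)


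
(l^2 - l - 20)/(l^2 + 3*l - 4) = (l - 5)/(l - 1)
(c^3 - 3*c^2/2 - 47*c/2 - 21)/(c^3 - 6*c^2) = 1 + 9/(2*c) + 7/(2*c^2)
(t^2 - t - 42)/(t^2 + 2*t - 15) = (t^2 - t - 42)/(t^2 + 2*t - 15)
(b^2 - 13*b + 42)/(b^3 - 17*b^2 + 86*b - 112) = (b - 6)/(b^2 - 10*b + 16)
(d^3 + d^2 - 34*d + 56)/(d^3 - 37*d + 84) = (d - 2)/(d - 3)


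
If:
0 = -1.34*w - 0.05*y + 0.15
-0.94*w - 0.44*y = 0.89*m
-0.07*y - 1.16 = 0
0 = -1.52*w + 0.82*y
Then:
No Solution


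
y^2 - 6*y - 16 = (y - 8)*(y + 2)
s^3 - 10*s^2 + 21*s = s*(s - 7)*(s - 3)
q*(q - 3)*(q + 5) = q^3 + 2*q^2 - 15*q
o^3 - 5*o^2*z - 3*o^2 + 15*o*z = o*(o - 3)*(o - 5*z)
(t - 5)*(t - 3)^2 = t^3 - 11*t^2 + 39*t - 45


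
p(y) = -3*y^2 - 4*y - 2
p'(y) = -6*y - 4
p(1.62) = -16.35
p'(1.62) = -13.72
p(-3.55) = -25.61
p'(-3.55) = 17.30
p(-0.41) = -0.86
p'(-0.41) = -1.54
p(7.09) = -181.16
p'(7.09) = -46.54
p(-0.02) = -1.92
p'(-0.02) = -3.88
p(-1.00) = -1.00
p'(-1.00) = 2.00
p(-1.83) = -4.73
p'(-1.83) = 6.98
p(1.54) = -15.27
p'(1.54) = -13.24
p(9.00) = -281.00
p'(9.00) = -58.00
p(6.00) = -134.00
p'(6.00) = -40.00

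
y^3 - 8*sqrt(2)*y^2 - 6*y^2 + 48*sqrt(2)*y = y*(y - 6)*(y - 8*sqrt(2))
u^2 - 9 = (u - 3)*(u + 3)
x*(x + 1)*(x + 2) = x^3 + 3*x^2 + 2*x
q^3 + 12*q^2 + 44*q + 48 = (q + 2)*(q + 4)*(q + 6)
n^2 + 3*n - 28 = (n - 4)*(n + 7)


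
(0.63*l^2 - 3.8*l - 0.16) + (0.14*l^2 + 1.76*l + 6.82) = 0.77*l^2 - 2.04*l + 6.66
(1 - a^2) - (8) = -a^2 - 7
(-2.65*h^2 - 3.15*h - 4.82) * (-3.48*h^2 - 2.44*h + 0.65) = 9.222*h^4 + 17.428*h^3 + 22.7371*h^2 + 9.7133*h - 3.133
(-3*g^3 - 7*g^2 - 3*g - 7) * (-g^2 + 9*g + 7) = 3*g^5 - 20*g^4 - 81*g^3 - 69*g^2 - 84*g - 49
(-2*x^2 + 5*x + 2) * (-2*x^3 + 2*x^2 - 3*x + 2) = 4*x^5 - 14*x^4 + 12*x^3 - 15*x^2 + 4*x + 4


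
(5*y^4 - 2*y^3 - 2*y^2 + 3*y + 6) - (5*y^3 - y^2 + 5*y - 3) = 5*y^4 - 7*y^3 - y^2 - 2*y + 9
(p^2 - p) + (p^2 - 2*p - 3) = 2*p^2 - 3*p - 3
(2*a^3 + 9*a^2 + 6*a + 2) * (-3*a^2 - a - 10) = -6*a^5 - 29*a^4 - 47*a^3 - 102*a^2 - 62*a - 20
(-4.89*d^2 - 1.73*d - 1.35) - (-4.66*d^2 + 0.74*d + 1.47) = -0.23*d^2 - 2.47*d - 2.82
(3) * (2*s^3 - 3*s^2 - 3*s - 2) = 6*s^3 - 9*s^2 - 9*s - 6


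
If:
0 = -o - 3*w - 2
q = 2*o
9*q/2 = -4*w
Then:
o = 8/23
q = 16/23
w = -18/23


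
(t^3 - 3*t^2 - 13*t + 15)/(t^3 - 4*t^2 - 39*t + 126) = (t^3 - 3*t^2 - 13*t + 15)/(t^3 - 4*t^2 - 39*t + 126)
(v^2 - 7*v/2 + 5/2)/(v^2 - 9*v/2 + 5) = (v - 1)/(v - 2)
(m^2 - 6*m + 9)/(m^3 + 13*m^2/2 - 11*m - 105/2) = 2*(m - 3)/(2*m^2 + 19*m + 35)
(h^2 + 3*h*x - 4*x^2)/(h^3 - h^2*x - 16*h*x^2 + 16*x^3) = 1/(h - 4*x)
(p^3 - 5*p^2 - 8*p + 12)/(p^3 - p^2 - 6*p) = (p^2 - 7*p + 6)/(p*(p - 3))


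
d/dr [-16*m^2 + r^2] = 2*r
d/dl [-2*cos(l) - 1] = 2*sin(l)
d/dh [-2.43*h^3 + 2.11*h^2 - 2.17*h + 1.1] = -7.29*h^2 + 4.22*h - 2.17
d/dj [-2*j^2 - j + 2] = -4*j - 1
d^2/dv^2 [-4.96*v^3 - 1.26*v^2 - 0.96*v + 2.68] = -29.76*v - 2.52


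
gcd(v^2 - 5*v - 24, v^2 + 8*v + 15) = v + 3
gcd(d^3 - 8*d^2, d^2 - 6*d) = d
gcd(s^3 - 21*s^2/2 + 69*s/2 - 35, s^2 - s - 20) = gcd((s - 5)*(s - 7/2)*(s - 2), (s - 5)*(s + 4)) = s - 5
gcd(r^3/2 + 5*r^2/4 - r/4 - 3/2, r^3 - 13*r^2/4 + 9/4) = r - 1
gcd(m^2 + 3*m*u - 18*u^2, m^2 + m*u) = 1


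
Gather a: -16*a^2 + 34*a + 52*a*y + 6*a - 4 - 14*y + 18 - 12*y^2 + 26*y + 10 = -16*a^2 + a*(52*y + 40) - 12*y^2 + 12*y + 24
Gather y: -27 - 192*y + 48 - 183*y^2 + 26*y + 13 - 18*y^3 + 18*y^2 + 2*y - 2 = -18*y^3 - 165*y^2 - 164*y + 32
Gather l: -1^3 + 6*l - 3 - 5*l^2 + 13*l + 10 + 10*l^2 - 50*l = 5*l^2 - 31*l + 6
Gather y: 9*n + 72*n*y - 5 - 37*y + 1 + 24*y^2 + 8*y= 9*n + 24*y^2 + y*(72*n - 29) - 4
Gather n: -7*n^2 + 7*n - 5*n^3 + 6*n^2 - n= -5*n^3 - n^2 + 6*n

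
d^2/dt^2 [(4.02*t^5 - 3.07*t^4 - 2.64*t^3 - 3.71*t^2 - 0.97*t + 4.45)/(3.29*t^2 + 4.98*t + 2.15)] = (261.077292*t^7 + 987.37177*t^6 + 1406.412792*t^5 + 704.146962*t^4 - 147.304862*t^3 + 106.5678*t^2 + 405.40551*t + 144.24204)/(35.611289*t^6 + 161.712054*t^5 + 314.595393*t^4 + 334.862172*t^3 + 205.586655*t^2 + 69.06015*t + 9.938375)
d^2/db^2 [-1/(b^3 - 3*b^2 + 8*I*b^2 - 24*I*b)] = 2*(b*(3*b - 3 + 8*I)*(b^2 - 3*b + 8*I*b - 24*I) - (3*b^2 - 6*b + 16*I*b - 24*I)^2)/(b^3*(b^2 - 3*b + 8*I*b - 24*I)^3)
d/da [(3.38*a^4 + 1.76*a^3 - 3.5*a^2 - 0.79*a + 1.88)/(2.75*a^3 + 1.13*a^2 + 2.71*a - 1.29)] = (9.295*a^6 + 7.6388*a^5 + 39.0932*a^4 - 3.5566*a^3 - 30.9135*a^2 + 4.7812*a - 4.0757)/(7.5625*a^6 + 6.215*a^5 + 16.1819*a^4 - 0.970400000000001*a^3 + 4.4287*a^2 - 6.9918*a + 1.6641)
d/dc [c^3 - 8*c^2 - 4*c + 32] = 3*c^2 - 16*c - 4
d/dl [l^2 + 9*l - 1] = 2*l + 9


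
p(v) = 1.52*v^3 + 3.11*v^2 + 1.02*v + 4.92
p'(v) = 4.56*v^2 + 6.22*v + 1.02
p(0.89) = 9.36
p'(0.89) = 10.17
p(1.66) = 22.14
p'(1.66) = 23.91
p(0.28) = 5.48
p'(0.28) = 3.12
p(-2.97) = -10.50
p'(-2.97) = 22.77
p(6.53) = 567.43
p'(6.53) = 236.08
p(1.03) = 10.93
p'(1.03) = 12.26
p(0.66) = 7.38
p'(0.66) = 7.11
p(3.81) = 138.02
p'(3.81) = 90.91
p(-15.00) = -4440.63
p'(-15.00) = 933.72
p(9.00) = 1374.09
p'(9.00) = 426.36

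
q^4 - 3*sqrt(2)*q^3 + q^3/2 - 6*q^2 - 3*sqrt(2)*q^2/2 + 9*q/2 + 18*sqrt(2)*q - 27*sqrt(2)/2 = (q - 3/2)*(q - 1)*(q + 3)*(q - 3*sqrt(2))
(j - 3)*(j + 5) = j^2 + 2*j - 15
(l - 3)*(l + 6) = l^2 + 3*l - 18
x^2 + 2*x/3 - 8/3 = (x - 4/3)*(x + 2)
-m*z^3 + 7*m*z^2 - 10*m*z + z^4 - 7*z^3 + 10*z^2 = z*(-m + z)*(z - 5)*(z - 2)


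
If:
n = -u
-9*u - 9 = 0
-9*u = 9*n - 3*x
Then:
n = 1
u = -1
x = 0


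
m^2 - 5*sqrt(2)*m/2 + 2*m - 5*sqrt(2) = (m + 2)*(m - 5*sqrt(2)/2)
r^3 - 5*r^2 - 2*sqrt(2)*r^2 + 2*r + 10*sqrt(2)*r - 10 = (r - 5)*(r - sqrt(2))^2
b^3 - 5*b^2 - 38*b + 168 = (b - 7)*(b - 4)*(b + 6)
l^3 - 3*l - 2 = (l - 2)*(l + 1)^2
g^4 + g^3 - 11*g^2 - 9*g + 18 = (g - 3)*(g - 1)*(g + 2)*(g + 3)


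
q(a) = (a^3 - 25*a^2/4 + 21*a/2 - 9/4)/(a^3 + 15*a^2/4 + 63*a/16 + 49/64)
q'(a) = (-3*a^2 - 15*a/2 - 63/16)*(a^3 - 25*a^2/4 + 21*a/2 - 9/4)/(a^3 + 15*a^2/4 + 63*a/16 + 49/64)^2 + (3*a^2 - 25*a/2 + 21/2)/(a^3 + 15*a^2/4 + 63*a/16 + 49/64)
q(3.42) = 0.01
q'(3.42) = 0.03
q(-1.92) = 1088.37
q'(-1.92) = 12512.06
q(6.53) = 0.17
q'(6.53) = 0.06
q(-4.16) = 9.96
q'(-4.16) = 5.77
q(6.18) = 0.15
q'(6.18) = 0.06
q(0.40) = 0.34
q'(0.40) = 1.16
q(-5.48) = 5.66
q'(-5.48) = 1.80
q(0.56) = 0.43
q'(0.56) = 0.13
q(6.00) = 0.14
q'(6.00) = 0.06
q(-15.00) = 1.91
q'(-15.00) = 0.08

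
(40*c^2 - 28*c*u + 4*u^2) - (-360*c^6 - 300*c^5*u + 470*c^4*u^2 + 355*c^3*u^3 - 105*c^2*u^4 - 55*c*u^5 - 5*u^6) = 360*c^6 + 300*c^5*u - 470*c^4*u^2 - 355*c^3*u^3 + 105*c^2*u^4 + 40*c^2 + 55*c*u^5 - 28*c*u + 5*u^6 + 4*u^2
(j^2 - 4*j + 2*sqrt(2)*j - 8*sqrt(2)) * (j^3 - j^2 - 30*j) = j^5 - 5*j^4 + 2*sqrt(2)*j^4 - 26*j^3 - 10*sqrt(2)*j^3 - 52*sqrt(2)*j^2 + 120*j^2 + 240*sqrt(2)*j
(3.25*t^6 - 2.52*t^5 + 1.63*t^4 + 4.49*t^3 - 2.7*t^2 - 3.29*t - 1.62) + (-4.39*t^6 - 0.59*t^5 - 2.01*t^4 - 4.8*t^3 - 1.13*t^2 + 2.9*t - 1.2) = -1.14*t^6 - 3.11*t^5 - 0.38*t^4 - 0.31*t^3 - 3.83*t^2 - 0.39*t - 2.82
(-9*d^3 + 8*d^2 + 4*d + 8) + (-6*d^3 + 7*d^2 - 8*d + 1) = -15*d^3 + 15*d^2 - 4*d + 9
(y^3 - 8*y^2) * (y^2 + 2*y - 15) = y^5 - 6*y^4 - 31*y^3 + 120*y^2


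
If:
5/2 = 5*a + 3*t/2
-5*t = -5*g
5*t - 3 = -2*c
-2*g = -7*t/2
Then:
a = 1/2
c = 3/2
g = 0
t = 0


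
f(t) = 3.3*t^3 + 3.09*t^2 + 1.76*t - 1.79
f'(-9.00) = 748.04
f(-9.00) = -2173.04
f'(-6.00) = 321.08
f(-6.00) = -613.91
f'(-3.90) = 128.24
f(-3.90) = -157.41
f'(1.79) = 44.54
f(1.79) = 30.19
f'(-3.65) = 111.10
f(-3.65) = -127.52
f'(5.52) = 337.53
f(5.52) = 657.13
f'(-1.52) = 15.24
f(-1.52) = -8.92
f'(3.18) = 121.53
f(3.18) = 141.17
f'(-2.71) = 57.72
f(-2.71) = -49.54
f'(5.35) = 318.19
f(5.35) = 601.40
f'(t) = 9.9*t^2 + 6.18*t + 1.76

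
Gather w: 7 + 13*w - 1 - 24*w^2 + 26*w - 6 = -24*w^2 + 39*w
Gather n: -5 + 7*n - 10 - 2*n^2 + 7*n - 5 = -2*n^2 + 14*n - 20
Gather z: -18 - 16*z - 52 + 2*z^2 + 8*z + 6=2*z^2 - 8*z - 64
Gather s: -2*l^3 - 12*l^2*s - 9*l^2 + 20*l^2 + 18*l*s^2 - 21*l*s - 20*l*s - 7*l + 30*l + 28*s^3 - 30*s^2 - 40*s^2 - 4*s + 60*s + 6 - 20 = -2*l^3 + 11*l^2 + 23*l + 28*s^3 + s^2*(18*l - 70) + s*(-12*l^2 - 41*l + 56) - 14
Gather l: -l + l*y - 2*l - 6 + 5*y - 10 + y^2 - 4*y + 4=l*(y - 3) + y^2 + y - 12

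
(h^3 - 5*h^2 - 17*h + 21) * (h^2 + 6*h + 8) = h^5 + h^4 - 39*h^3 - 121*h^2 - 10*h + 168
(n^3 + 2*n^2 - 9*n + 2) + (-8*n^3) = -7*n^3 + 2*n^2 - 9*n + 2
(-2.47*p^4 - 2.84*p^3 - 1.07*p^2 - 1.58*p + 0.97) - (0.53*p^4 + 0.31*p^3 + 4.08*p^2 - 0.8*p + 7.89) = -3.0*p^4 - 3.15*p^3 - 5.15*p^2 - 0.78*p - 6.92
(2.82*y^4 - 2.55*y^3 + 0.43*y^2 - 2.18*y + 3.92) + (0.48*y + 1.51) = 2.82*y^4 - 2.55*y^3 + 0.43*y^2 - 1.7*y + 5.43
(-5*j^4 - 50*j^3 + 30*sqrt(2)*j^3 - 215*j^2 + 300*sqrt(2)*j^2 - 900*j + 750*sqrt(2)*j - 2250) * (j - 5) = -5*j^5 - 25*j^4 + 30*sqrt(2)*j^4 + 35*j^3 + 150*sqrt(2)*j^3 - 750*sqrt(2)*j^2 + 175*j^2 - 3750*sqrt(2)*j + 2250*j + 11250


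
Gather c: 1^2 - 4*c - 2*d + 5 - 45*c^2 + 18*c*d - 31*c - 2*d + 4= -45*c^2 + c*(18*d - 35) - 4*d + 10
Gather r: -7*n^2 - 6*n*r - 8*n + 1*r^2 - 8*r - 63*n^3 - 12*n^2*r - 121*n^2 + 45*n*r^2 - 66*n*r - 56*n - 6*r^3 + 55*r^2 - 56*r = -63*n^3 - 128*n^2 - 64*n - 6*r^3 + r^2*(45*n + 56) + r*(-12*n^2 - 72*n - 64)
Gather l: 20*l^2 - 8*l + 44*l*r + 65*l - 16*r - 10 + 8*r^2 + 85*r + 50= 20*l^2 + l*(44*r + 57) + 8*r^2 + 69*r + 40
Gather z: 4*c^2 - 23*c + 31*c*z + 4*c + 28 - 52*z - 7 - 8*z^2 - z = 4*c^2 - 19*c - 8*z^2 + z*(31*c - 53) + 21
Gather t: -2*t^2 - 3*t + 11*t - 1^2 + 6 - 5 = -2*t^2 + 8*t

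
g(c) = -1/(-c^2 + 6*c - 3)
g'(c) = -(2*c - 6)/(-c^2 + 6*c - 3)^2 = 2*(3 - c)/(c^2 - 6*c + 3)^2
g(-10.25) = 0.01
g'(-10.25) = 0.00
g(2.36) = -0.18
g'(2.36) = 0.04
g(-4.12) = 0.02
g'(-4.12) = 0.01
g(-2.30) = 0.05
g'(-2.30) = 0.02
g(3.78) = -0.19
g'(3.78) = -0.05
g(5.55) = 1.99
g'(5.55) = -20.20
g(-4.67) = 0.02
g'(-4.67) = 0.01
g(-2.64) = 0.04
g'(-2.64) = 0.02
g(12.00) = 0.01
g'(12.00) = 0.00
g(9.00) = 0.03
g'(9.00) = -0.01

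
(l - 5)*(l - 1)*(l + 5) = l^3 - l^2 - 25*l + 25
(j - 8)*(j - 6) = j^2 - 14*j + 48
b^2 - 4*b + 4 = (b - 2)^2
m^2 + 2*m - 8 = (m - 2)*(m + 4)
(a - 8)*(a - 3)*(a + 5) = a^3 - 6*a^2 - 31*a + 120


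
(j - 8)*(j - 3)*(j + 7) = j^3 - 4*j^2 - 53*j + 168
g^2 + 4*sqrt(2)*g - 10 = (g - sqrt(2))*(g + 5*sqrt(2))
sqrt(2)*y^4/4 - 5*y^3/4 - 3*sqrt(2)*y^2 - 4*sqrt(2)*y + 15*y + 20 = (y/2 + 1)*(y - 4)*(y - 5*sqrt(2)/2)*(sqrt(2)*y/2 + sqrt(2))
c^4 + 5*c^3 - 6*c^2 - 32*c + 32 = (c - 2)*(c - 1)*(c + 4)^2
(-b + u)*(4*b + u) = -4*b^2 + 3*b*u + u^2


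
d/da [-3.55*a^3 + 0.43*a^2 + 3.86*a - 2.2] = -10.65*a^2 + 0.86*a + 3.86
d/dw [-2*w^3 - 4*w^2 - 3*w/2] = -6*w^2 - 8*w - 3/2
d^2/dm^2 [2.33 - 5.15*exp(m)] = -5.15*exp(m)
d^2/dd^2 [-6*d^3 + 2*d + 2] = -36*d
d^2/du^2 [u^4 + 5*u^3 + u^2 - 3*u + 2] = 12*u^2 + 30*u + 2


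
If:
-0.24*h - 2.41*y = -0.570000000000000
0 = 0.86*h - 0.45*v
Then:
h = 2.375 - 10.0416666666667*y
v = 4.53888888888889 - 19.1907407407407*y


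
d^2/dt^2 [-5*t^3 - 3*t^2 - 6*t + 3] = -30*t - 6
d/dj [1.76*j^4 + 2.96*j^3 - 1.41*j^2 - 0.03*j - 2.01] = 7.04*j^3 + 8.88*j^2 - 2.82*j - 0.03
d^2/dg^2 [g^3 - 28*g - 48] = 6*g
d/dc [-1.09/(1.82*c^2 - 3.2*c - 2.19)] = (3.9676*c - 3.488)/(-1.82*c^2 + 3.2*c + 2.19)^2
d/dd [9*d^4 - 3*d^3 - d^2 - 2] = d*(36*d^2 - 9*d - 2)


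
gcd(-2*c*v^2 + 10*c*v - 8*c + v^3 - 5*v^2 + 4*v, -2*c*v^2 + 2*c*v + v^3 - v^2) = -2*c*v + 2*c + v^2 - v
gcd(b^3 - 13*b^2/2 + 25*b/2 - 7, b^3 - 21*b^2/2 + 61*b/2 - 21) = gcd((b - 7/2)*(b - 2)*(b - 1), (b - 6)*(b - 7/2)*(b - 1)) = b^2 - 9*b/2 + 7/2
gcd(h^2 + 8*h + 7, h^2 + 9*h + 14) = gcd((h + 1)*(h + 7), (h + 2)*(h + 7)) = h + 7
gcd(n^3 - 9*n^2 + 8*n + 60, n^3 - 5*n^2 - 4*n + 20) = n^2 - 3*n - 10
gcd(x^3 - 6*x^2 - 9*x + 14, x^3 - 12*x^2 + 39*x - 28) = x^2 - 8*x + 7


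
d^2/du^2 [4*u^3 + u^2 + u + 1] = 24*u + 2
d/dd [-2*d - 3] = -2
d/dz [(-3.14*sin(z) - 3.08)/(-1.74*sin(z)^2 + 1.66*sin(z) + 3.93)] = (-10.7184*sin(z) + 2.7318*cos(2*z) - 9.9592)*cos(z)/(-1.74*sin(z)^2 + 1.66*sin(z) + 3.93)^2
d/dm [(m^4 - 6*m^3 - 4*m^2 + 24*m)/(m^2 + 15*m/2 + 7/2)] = 2*(4*m^5 + 33*m^4 - 152*m^3 - 234*m^2 - 56*m + 168)/(4*m^4 + 60*m^3 + 253*m^2 + 210*m + 49)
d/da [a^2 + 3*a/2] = 2*a + 3/2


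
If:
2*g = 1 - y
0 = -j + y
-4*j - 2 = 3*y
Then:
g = 9/14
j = -2/7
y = -2/7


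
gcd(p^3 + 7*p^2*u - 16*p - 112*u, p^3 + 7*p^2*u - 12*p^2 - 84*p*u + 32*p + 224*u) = p^2 + 7*p*u - 4*p - 28*u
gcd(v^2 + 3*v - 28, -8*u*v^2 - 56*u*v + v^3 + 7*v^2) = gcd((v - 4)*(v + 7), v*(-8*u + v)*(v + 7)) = v + 7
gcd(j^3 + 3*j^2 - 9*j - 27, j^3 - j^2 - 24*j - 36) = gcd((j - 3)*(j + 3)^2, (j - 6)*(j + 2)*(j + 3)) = j + 3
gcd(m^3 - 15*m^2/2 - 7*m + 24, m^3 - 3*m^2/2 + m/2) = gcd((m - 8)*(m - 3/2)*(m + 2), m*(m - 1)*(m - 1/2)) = 1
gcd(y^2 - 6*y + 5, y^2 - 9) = 1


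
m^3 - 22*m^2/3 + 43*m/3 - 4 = (m - 4)*(m - 3)*(m - 1/3)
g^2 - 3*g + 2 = (g - 2)*(g - 1)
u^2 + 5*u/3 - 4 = (u - 4/3)*(u + 3)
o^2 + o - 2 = (o - 1)*(o + 2)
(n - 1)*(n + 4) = n^2 + 3*n - 4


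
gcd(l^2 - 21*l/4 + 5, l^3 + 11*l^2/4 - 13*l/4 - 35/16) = l - 5/4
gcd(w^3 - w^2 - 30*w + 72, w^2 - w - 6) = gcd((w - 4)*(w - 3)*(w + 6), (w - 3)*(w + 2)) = w - 3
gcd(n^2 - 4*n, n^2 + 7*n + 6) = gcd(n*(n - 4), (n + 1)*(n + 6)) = 1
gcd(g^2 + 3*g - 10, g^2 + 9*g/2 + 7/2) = 1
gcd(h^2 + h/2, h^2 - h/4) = h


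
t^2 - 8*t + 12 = (t - 6)*(t - 2)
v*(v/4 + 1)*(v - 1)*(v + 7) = v^4/4 + 5*v^3/2 + 17*v^2/4 - 7*v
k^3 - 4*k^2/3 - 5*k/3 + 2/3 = (k - 2)*(k - 1/3)*(k + 1)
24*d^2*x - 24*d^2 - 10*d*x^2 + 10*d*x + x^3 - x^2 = (-6*d + x)*(-4*d + x)*(x - 1)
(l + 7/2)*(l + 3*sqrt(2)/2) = l^2 + 3*sqrt(2)*l/2 + 7*l/2 + 21*sqrt(2)/4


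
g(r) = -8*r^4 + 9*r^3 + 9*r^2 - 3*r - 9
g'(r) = -32*r^3 + 27*r^2 + 18*r - 3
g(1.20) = -0.68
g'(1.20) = 2.18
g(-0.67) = -7.27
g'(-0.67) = 6.68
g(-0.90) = -10.82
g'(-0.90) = 26.00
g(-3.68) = -1791.78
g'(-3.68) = 1891.16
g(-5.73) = -10013.50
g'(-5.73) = 6800.59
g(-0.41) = -7.10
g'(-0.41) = -3.64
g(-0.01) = -8.97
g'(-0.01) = -3.18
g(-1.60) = -70.45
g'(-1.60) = 168.39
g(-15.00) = -433314.00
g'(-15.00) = 113802.00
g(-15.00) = -433314.00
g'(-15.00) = 113802.00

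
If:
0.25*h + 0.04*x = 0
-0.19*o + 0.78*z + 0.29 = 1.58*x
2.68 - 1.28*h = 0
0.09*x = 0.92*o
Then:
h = 2.09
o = -1.28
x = -13.09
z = -27.19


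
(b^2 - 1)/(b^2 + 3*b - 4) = (b + 1)/(b + 4)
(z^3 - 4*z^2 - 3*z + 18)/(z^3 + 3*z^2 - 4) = (z^2 - 6*z + 9)/(z^2 + z - 2)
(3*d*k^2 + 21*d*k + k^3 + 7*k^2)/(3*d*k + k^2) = k + 7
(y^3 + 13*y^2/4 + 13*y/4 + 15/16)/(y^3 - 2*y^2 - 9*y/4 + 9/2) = (8*y^2 + 14*y + 5)/(4*(2*y^2 - 7*y + 6))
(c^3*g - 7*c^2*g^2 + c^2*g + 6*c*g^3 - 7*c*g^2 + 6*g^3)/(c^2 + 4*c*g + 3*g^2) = g*(c^3 - 7*c^2*g + c^2 + 6*c*g^2 - 7*c*g + 6*g^2)/(c^2 + 4*c*g + 3*g^2)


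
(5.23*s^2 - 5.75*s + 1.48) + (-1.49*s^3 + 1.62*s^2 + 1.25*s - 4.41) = -1.49*s^3 + 6.85*s^2 - 4.5*s - 2.93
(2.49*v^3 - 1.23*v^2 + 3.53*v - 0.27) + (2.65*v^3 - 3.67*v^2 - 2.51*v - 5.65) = 5.14*v^3 - 4.9*v^2 + 1.02*v - 5.92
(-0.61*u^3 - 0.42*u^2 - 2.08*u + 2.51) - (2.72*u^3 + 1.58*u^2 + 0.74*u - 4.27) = -3.33*u^3 - 2.0*u^2 - 2.82*u + 6.78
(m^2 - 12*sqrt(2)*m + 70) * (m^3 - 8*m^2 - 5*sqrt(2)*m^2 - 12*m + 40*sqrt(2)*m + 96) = m^5 - 17*sqrt(2)*m^4 - 8*m^4 + 178*m^3 + 136*sqrt(2)*m^3 - 1424*m^2 - 206*sqrt(2)*m^2 - 840*m + 1648*sqrt(2)*m + 6720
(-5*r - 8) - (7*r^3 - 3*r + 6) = -7*r^3 - 2*r - 14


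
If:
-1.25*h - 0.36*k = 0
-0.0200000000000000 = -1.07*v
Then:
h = -0.288*k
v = 0.02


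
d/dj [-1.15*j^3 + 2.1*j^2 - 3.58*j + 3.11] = -3.45*j^2 + 4.2*j - 3.58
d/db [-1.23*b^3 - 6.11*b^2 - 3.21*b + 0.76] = -3.69*b^2 - 12.22*b - 3.21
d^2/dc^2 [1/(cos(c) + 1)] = (sin(c)^2 + cos(c) + 1)/(cos(c) + 1)^3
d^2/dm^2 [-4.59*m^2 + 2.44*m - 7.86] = -9.18000000000000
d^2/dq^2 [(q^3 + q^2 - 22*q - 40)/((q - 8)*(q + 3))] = 16*(4*q^3 + 39*q^2 + 93*q + 157)/(q^6 - 15*q^5 + 3*q^4 + 595*q^3 - 72*q^2 - 8640*q - 13824)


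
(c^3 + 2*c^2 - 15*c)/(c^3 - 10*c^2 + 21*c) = (c + 5)/(c - 7)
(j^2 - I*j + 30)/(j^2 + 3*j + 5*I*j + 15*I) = (j - 6*I)/(j + 3)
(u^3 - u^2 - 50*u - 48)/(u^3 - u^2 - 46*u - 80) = (u^2 + 7*u + 6)/(u^2 + 7*u + 10)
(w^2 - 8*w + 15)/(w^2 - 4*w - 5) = (w - 3)/(w + 1)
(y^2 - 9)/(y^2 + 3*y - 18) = (y + 3)/(y + 6)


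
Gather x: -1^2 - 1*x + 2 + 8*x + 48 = 7*x + 49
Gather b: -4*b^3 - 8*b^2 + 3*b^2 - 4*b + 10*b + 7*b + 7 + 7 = -4*b^3 - 5*b^2 + 13*b + 14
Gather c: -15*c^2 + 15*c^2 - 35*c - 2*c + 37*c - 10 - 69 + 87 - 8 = 0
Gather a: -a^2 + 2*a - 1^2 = -a^2 + 2*a - 1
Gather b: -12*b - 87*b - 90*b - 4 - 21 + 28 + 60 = 63 - 189*b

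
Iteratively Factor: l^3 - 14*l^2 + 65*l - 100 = (l - 5)*(l^2 - 9*l + 20) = (l - 5)^2*(l - 4)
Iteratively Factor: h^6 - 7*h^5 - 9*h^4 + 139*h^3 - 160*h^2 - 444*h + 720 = (h - 3)*(h^5 - 4*h^4 - 21*h^3 + 76*h^2 + 68*h - 240) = (h - 3)*(h + 2)*(h^4 - 6*h^3 - 9*h^2 + 94*h - 120) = (h - 3)^2*(h + 2)*(h^3 - 3*h^2 - 18*h + 40) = (h - 3)^2*(h - 2)*(h + 2)*(h^2 - h - 20) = (h - 5)*(h - 3)^2*(h - 2)*(h + 2)*(h + 4)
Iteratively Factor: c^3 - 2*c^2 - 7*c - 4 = (c + 1)*(c^2 - 3*c - 4) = (c - 4)*(c + 1)*(c + 1)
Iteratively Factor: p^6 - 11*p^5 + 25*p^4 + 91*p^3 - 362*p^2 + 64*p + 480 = (p + 1)*(p^5 - 12*p^4 + 37*p^3 + 54*p^2 - 416*p + 480) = (p + 1)*(p + 3)*(p^4 - 15*p^3 + 82*p^2 - 192*p + 160) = (p - 4)*(p + 1)*(p + 3)*(p^3 - 11*p^2 + 38*p - 40) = (p - 4)^2*(p + 1)*(p + 3)*(p^2 - 7*p + 10) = (p - 5)*(p - 4)^2*(p + 1)*(p + 3)*(p - 2)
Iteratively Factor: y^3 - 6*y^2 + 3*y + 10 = (y - 5)*(y^2 - y - 2) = (y - 5)*(y + 1)*(y - 2)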